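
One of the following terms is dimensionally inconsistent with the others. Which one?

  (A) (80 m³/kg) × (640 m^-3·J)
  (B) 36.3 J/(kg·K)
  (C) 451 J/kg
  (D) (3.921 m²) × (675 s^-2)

Work out the base dimensions of each:
  (A) [kg⁻¹·m³] · [kg·m⁻¹·s⁻²] = m²·s⁻²
  (B) J·kg⁻¹·K⁻¹ = N·m·kg⁻¹·K⁻¹ = m²·s⁻²·K⁻¹
  (C) J·kg⁻¹ = N·m·kg⁻¹ = m²·s⁻²
  (D) [m²] · [s⁻²] = m²·s⁻²
All reduce to m²·s⁻² except (B), which is m²·s⁻²·K⁻¹.

(B)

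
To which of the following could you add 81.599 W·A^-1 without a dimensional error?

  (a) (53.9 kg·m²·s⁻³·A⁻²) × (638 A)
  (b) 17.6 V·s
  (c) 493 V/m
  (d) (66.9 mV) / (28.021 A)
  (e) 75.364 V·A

(a)

Reference: W·A⁻¹ = J·s⁻¹·A⁻¹ = kg·m²·s⁻³·A⁻¹.
Each option:
  (a) [kg·m²·s⁻³·A⁻²] · [A] = kg·m²·s⁻³·A⁻¹  ← same
  (b) V·s = J·C⁻¹·s = kg·m²·s⁻²·A⁻¹
  (c) V·m⁻¹ = J·C⁻¹·m⁻¹ = kg·m·s⁻³·A⁻¹
  (d) [kg·m²·s⁻³·A⁻¹] / [A] = kg·m²·s⁻³·A⁻²
  (e) V·A = J·C⁻¹·A = kg·m²·s⁻³
Only (a) matches kg·m²·s⁻³·A⁻¹.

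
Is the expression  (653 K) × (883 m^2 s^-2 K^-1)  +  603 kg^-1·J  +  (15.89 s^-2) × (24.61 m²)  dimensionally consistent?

Yes

Expand each in SI base units:
  (653 K) × (883 m^2 s^-2 K^-1):  [K] · [m²·s⁻²·K⁻¹] = m²·s⁻²
  603 kg^-1·J:  J·kg⁻¹ = N·m·kg⁻¹ = m²·s⁻²
  (15.89 s^-2) × (24.61 m²):  [s⁻²] · [m²] = m²·s⁻²
Every term reduces to m²·s⁻².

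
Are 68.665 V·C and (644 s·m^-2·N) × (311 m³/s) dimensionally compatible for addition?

Yes

Dimensions:
  68.665 V·C:  C·V = s·A·J·C⁻¹ = kg·m²·s⁻²
  (644 s·m^-2·N) × (311 m³/s):  [kg·m⁻¹·s⁻¹] · [m³·s⁻¹] = kg·m²·s⁻²
Both are kg·m²·s⁻², so they have the same dimensions and can be added.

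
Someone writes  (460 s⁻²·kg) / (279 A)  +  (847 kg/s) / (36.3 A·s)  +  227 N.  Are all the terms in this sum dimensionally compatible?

No

Work out the base dimensions of each:
  (460 s⁻²·kg) / (279 A):  [kg·s⁻²] / [A] = kg·s⁻²·A⁻¹
  (847 kg/s) / (36.3 A·s):  [kg·s⁻¹] / [s·A] = kg·s⁻²·A⁻¹
  227 N:  N = kg·m·s⁻²
The terms do not share a single dimension (kg·m·s⁻² vs kg·s⁻²·A⁻¹).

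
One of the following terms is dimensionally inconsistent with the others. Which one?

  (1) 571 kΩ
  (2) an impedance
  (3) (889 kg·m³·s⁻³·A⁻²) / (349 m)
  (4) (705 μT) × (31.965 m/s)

Expand each in SI base units:
  (1) Ω = V·A⁻¹ = kg·m²·s⁻³·A⁻²
  (2) [impedance] = kg·m²·s⁻³·A⁻²
  (3) [kg·m³·s⁻³·A⁻²] / [m] = kg·m²·s⁻³·A⁻²
  (4) [kg·s⁻²·A⁻¹] · [m·s⁻¹] = kg·m·s⁻³·A⁻¹
All reduce to kg·m²·s⁻³·A⁻² except (4), which is kg·m·s⁻³·A⁻¹.

(4)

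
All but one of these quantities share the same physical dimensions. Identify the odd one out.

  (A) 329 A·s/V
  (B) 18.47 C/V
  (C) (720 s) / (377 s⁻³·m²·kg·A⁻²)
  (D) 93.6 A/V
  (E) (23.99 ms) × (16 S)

(D)

Dimensions:
  (A) A·s·V⁻¹ = A·s·(J·C⁻¹)⁻¹ = kg⁻¹·m⁻²·s⁴·A²
  (B) C·V⁻¹ = s·A·(J·C⁻¹)⁻¹ = kg⁻¹·m⁻²·s⁴·A²
  (C) [s] / [kg·m²·s⁻³·A⁻²] = kg⁻¹·m⁻²·s⁴·A²
  (D) A·V⁻¹ = A·(J·C⁻¹)⁻¹ = kg⁻¹·m⁻²·s³·A²
  (E) [s] · [kg⁻¹·m⁻²·s³·A²] = kg⁻¹·m⁻²·s⁴·A²
All reduce to kg⁻¹·m⁻²·s⁴·A² except (D), which is kg⁻¹·m⁻²·s³·A².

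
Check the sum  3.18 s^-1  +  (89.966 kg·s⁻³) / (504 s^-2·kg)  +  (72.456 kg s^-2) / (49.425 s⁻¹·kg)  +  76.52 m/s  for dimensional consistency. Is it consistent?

Dimensions:
  3.18 s^-1:  s⁻¹
  (89.966 kg·s⁻³) / (504 s^-2·kg):  [kg·s⁻³] / [kg·s⁻²] = s⁻¹
  (72.456 kg s^-2) / (49.425 s⁻¹·kg):  [kg·s⁻²] / [kg·s⁻¹] = s⁻¹
  76.52 m/s:  m·s⁻¹
The terms do not share a single dimension (m·s⁻¹ vs s⁻¹).

No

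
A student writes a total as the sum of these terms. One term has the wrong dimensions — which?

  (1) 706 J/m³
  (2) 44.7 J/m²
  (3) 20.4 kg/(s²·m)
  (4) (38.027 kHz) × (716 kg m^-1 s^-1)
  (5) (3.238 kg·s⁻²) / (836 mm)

In SI base units:
  (1) J·m⁻³ = N·m·m⁻³ = kg·m⁻¹·s⁻²
  (2) J·m⁻² = N·m·m⁻² = kg·s⁻²
  (3) kg·m⁻¹·s⁻²
  (4) [s⁻¹] · [kg·m⁻¹·s⁻¹] = kg·m⁻¹·s⁻²
  (5) [kg·s⁻²] / [m] = kg·m⁻¹·s⁻²
All reduce to kg·m⁻¹·s⁻² except (2), which is kg·s⁻².

(2)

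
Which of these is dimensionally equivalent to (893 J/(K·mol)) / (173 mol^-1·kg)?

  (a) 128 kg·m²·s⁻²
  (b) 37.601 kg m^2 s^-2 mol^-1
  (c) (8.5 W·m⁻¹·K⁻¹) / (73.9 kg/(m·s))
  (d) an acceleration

(c)

Reference: [kg·m²·s⁻²·K⁻¹·mol⁻¹] / [kg·mol⁻¹] = m²·s⁻²·K⁻¹.
Each option:
  (a) kg·m²·s⁻²
  (b) kg·m²·s⁻²·mol⁻¹
  (c) [kg·m·s⁻³·K⁻¹] / [kg·m⁻¹·s⁻¹] = m²·s⁻²·K⁻¹  ← same
  (d) [acceleration] = m·s⁻²
Only (c) matches m²·s⁻²·K⁻¹.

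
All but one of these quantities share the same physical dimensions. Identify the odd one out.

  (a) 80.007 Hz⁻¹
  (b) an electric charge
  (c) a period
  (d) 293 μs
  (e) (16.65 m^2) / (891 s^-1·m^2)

Reduce each to base SI dimensions:
  (a) Hz⁻¹ = (s⁻¹)⁻¹ = s
  (b) [electric charge] = s·A
  (c) [period] = s
  (d) s
  (e) [m²] / [m²·s⁻¹] = s
All reduce to s except (b), which is s·A.

(b)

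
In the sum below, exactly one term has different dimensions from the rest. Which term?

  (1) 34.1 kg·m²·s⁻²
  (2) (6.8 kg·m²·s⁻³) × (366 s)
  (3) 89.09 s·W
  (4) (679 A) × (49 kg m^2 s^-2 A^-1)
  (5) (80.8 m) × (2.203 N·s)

(5)

Work out the base dimensions of each:
  (1) kg·m²·s⁻²
  (2) [kg·m²·s⁻³] · [s] = kg·m²·s⁻²
  (3) W·s = J·s⁻¹·s = kg·m²·s⁻²
  (4) [A] · [kg·m²·s⁻²·A⁻¹] = kg·m²·s⁻²
  (5) [m] · [kg·m·s⁻¹] = kg·m²·s⁻¹
All reduce to kg·m²·s⁻² except (5), which is kg·m²·s⁻¹.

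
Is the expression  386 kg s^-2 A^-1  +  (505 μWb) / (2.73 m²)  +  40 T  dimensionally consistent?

Work out the base dimensions of each:
  386 kg s^-2 A^-1:  kg·s⁻²·A⁻¹
  (505 μWb) / (2.73 m²):  [kg·m²·s⁻²·A⁻¹] / [m²] = kg·s⁻²·A⁻¹
  40 T:  T = Wb·m⁻² = kg·s⁻²·A⁻¹
Every term reduces to kg·s⁻²·A⁻¹.

Yes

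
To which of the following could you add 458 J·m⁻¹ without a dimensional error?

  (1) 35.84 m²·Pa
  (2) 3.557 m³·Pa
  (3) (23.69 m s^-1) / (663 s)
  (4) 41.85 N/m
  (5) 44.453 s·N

Reference: J·m⁻¹ = N·m·m⁻¹ = kg·m·s⁻².
Each option:
  (1) Pa·m² = N·m⁻²·m² = kg·m·s⁻²  ← same
  (2) Pa·m³ = N·m⁻²·m³ = kg·m²·s⁻²
  (3) [m·s⁻¹] / [s] = m·s⁻²
  (4) N·m⁻¹ = kg·m·s⁻²·m⁻¹ = kg·s⁻²
  (5) N·s = kg·m·s⁻²·s = kg·m·s⁻¹
Only (1) matches kg·m·s⁻².

(1)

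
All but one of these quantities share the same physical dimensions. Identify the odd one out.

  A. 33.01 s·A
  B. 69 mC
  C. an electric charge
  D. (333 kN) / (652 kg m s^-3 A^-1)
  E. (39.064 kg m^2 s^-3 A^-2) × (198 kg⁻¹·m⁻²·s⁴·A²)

E.

Work out the base dimensions of each:
  A. A·s = s·A
  B. C = s·A
  C. [electric charge] = s·A
  D. [kg·m·s⁻²] / [kg·m·s⁻³·A⁻¹] = s·A
  E. [kg·m²·s⁻³·A⁻²] · [kg⁻¹·m⁻²·s⁴·A²] = s
All reduce to s·A except E., which is s.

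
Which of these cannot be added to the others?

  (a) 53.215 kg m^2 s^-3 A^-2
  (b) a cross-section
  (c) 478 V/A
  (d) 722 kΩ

(b)

Dimensions:
  (a) kg·m²·s⁻³·A⁻²
  (b) [cross-section] = m²
  (c) V·A⁻¹ = J·C⁻¹·A⁻¹ = kg·m²·s⁻³·A⁻²
  (d) Ω = V·A⁻¹ = kg·m²·s⁻³·A⁻²
All reduce to kg·m²·s⁻³·A⁻² except (b), which is m².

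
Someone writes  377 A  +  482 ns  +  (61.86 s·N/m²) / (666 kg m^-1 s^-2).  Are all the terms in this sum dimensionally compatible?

Reduce each to base SI dimensions:
  377 A:  A
  482 ns:  s
  (61.86 s·N/m²) / (666 kg m^-1 s^-2):  [kg·m⁻¹·s⁻¹] / [kg·m⁻¹·s⁻²] = s
The terms do not share a single dimension (A vs s).

No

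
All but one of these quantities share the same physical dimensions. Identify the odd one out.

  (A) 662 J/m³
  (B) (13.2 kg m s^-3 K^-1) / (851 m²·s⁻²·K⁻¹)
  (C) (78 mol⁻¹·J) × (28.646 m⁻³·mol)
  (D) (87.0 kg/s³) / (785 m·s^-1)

(B)

In SI base units:
  (A) J·m⁻³ = N·m·m⁻³ = kg·m⁻¹·s⁻²
  (B) [kg·m·s⁻³·K⁻¹] / [m²·s⁻²·K⁻¹] = kg·m⁻¹·s⁻¹
  (C) [kg·m²·s⁻²·mol⁻¹] · [m⁻³·mol] = kg·m⁻¹·s⁻²
  (D) [kg·s⁻³] / [m·s⁻¹] = kg·m⁻¹·s⁻²
All reduce to kg·m⁻¹·s⁻² except (B), which is kg·m⁻¹·s⁻¹.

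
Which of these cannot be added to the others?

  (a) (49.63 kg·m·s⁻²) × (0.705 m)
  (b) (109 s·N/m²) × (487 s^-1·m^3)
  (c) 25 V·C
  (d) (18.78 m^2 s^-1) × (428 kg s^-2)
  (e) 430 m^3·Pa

Expand each in SI base units:
  (a) [kg·m·s⁻²] · [m] = kg·m²·s⁻²
  (b) [kg·m⁻¹·s⁻¹] · [m³·s⁻¹] = kg·m²·s⁻²
  (c) C·V = s·A·J·C⁻¹ = kg·m²·s⁻²
  (d) [m²·s⁻¹] · [kg·s⁻²] = kg·m²·s⁻³
  (e) Pa·m³ = N·m⁻²·m³ = kg·m²·s⁻²
All reduce to kg·m²·s⁻² except (d), which is kg·m²·s⁻³.

(d)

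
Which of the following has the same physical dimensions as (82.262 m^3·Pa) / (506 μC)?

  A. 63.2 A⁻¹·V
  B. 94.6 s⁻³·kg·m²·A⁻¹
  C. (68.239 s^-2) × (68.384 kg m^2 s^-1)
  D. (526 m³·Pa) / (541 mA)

B.

Reference: [kg·m²·s⁻²] / [s·A] = kg·m²·s⁻³·A⁻¹.
Each option:
  A. V·A⁻¹ = J·C⁻¹·A⁻¹ = kg·m²·s⁻³·A⁻²
  B. kg·m²·s⁻³·A⁻¹  ← same
  C. [s⁻²] · [kg·m²·s⁻¹] = kg·m²·s⁻³
  D. [kg·m²·s⁻²] / [A] = kg·m²·s⁻²·A⁻¹
Only B. matches kg·m²·s⁻³·A⁻¹.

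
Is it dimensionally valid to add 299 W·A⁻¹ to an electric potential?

Dimensions:
  299 W·A⁻¹:  W·A⁻¹ = J·s⁻¹·A⁻¹ = kg·m²·s⁻³·A⁻¹
  an electric potential:  [electric potential] = kg·m²·s⁻³·A⁻¹
Both are kg·m²·s⁻³·A⁻¹, so they have the same dimensions and can be added.

Yes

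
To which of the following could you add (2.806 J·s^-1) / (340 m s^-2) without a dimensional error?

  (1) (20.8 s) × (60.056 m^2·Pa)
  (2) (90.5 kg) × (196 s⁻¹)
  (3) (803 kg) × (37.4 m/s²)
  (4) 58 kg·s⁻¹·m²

Reference: [kg·m²·s⁻³] / [m·s⁻²] = kg·m·s⁻¹.
Each option:
  (1) [s] · [kg·m·s⁻²] = kg·m·s⁻¹  ← same
  (2) [kg] · [s⁻¹] = kg·s⁻¹
  (3) [kg] · [m·s⁻²] = kg·m·s⁻²
  (4) kg·m²·s⁻¹
Only (1) matches kg·m·s⁻¹.

(1)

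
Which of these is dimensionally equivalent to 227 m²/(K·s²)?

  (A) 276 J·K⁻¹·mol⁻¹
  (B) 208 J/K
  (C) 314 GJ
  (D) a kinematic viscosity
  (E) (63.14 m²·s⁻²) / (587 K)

(E)

Reference: m²·s⁻²·K⁻¹.
Each option:
  (A) J·mol⁻¹·K⁻¹ = N·m·mol⁻¹·K⁻¹ = kg·m²·s⁻²·K⁻¹·mol⁻¹
  (B) J·K⁻¹ = N·m·K⁻¹ = kg·m²·s⁻²·K⁻¹
  (C) J = N·m = kg·m²·s⁻²
  (D) [kinematic viscosity] = m²·s⁻¹
  (E) [m²·s⁻²] / [K] = m²·s⁻²·K⁻¹  ← same
Only (E) matches m²·s⁻²·K⁻¹.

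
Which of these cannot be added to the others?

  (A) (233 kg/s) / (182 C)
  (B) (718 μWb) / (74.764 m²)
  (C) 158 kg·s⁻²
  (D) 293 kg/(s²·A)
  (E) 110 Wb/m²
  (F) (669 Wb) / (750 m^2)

Expand each in SI base units:
  (A) [kg·s⁻¹] / [s·A] = kg·s⁻²·A⁻¹
  (B) [kg·m²·s⁻²·A⁻¹] / [m²] = kg·s⁻²·A⁻¹
  (C) kg·s⁻²
  (D) kg·s⁻²·A⁻¹
  (E) Wb·m⁻² = V·s·m⁻² = kg·s⁻²·A⁻¹
  (F) [kg·m²·s⁻²·A⁻¹] / [m²] = kg·s⁻²·A⁻¹
All reduce to kg·s⁻²·A⁻¹ except (C), which is kg·s⁻².

(C)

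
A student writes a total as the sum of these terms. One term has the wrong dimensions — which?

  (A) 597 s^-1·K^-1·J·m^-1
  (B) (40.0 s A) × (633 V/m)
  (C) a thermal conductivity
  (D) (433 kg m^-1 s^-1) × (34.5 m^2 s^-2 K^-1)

(B)

Work out the base dimensions of each:
  (A) J·s⁻¹·m⁻¹·K⁻¹ = N·m·s⁻¹·m⁻¹·K⁻¹ = kg·m·s⁻³·K⁻¹
  (B) [s·A] · [kg·m·s⁻³·A⁻¹] = kg·m·s⁻²
  (C) [thermal conductivity] = kg·m·s⁻³·K⁻¹
  (D) [kg·m⁻¹·s⁻¹] · [m²·s⁻²·K⁻¹] = kg·m·s⁻³·K⁻¹
All reduce to kg·m·s⁻³·K⁻¹ except (B), which is kg·m·s⁻².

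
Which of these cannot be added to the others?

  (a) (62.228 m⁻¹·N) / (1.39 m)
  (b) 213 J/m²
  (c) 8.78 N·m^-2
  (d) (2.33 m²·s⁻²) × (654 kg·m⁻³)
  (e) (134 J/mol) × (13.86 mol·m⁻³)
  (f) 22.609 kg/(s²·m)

Dimensions:
  (a) [kg·s⁻²] / [m] = kg·m⁻¹·s⁻²
  (b) J·m⁻² = N·m·m⁻² = kg·s⁻²
  (c) N·m⁻² = kg·m·s⁻²·m⁻² = kg·m⁻¹·s⁻²
  (d) [m²·s⁻²] · [kg·m⁻³] = kg·m⁻¹·s⁻²
  (e) [kg·m²·s⁻²·mol⁻¹] · [m⁻³·mol] = kg·m⁻¹·s⁻²
  (f) kg·m⁻¹·s⁻²
All reduce to kg·m⁻¹·s⁻² except (b), which is kg·s⁻².

(b)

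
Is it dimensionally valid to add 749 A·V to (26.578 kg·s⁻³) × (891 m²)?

Yes

Dimensions:
  749 A·V:  V·A = J·C⁻¹·A = kg·m²·s⁻³
  (26.578 kg·s⁻³) × (891 m²):  [kg·s⁻³] · [m²] = kg·m²·s⁻³
Both are kg·m²·s⁻³, so they have the same dimensions and can be added.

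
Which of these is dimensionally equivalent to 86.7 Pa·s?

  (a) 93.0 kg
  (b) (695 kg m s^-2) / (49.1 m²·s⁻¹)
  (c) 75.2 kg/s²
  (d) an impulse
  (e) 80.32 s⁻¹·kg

(b)

Reference: Pa·s = N·m⁻²·s = kg·m⁻¹·s⁻¹.
Each option:
  (a) kg
  (b) [kg·m·s⁻²] / [m²·s⁻¹] = kg·m⁻¹·s⁻¹  ← same
  (c) kg·s⁻²
  (d) [impulse] = kg·m·s⁻¹
  (e) kg·s⁻¹
Only (b) matches kg·m⁻¹·s⁻¹.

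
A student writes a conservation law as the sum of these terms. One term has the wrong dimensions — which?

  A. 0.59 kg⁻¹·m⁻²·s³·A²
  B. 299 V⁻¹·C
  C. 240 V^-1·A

B.

In SI base units:
  A. kg⁻¹·m⁻²·s³·A²
  B. C·V⁻¹ = s·A·(J·C⁻¹)⁻¹ = kg⁻¹·m⁻²·s⁴·A²
  C. A·V⁻¹ = A·(J·C⁻¹)⁻¹ = kg⁻¹·m⁻²·s³·A²
All reduce to kg⁻¹·m⁻²·s³·A² except B., which is kg⁻¹·m⁻²·s⁴·A².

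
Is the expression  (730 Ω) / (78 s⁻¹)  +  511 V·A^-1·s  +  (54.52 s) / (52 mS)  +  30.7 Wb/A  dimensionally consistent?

Yes

Expand each in SI base units:
  (730 Ω) / (78 s⁻¹):  [kg·m²·s⁻³·A⁻²] / [s⁻¹] = kg·m²·s⁻²·A⁻²
  511 V·A^-1·s:  V·s·A⁻¹ = J·C⁻¹·s·A⁻¹ = kg·m²·s⁻²·A⁻²
  (54.52 s) / (52 mS):  [s] / [kg⁻¹·m⁻²·s³·A²] = kg·m²·s⁻²·A⁻²
  30.7 Wb/A:  Wb·A⁻¹ = V·s·A⁻¹ = kg·m²·s⁻²·A⁻²
Every term reduces to kg·m²·s⁻²·A⁻².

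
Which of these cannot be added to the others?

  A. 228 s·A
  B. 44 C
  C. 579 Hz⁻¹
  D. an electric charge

C.

Dimensions:
  A. A·s = s·A
  B. C = s·A
  C. Hz⁻¹ = (s⁻¹)⁻¹ = s
  D. [electric charge] = s·A
All reduce to s·A except C., which is s.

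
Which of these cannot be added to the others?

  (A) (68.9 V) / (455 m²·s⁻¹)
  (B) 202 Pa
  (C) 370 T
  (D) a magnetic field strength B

Expand each in SI base units:
  (A) [kg·m²·s⁻³·A⁻¹] / [m²·s⁻¹] = kg·s⁻²·A⁻¹
  (B) Pa = N·m⁻² = kg·m⁻¹·s⁻²
  (C) T = Wb·m⁻² = kg·s⁻²·A⁻¹
  (D) [magnetic field strength B] = kg·s⁻²·A⁻¹
All reduce to kg·s⁻²·A⁻¹ except (B), which is kg·m⁻¹·s⁻².

(B)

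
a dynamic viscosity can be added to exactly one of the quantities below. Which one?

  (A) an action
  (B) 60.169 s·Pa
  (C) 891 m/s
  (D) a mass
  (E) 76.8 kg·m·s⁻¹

(B)

Reference: [dynamic viscosity] = kg·m⁻¹·s⁻¹.
Each option:
  (A) [action] = kg·m²·s⁻¹
  (B) Pa·s = N·m⁻²·s = kg·m⁻¹·s⁻¹  ← same
  (C) m·s⁻¹
  (D) [mass] = kg
  (E) kg·m·s⁻¹
Only (B) matches kg·m⁻¹·s⁻¹.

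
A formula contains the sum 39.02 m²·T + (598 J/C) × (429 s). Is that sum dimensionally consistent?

Yes

Expand each in SI base units:
  39.02 m²·T:  T·m² = Wb·m⁻²·m² = kg·m²·s⁻²·A⁻¹
  (598 J/C) × (429 s):  [kg·m²·s⁻³·A⁻¹] · [s] = kg·m²·s⁻²·A⁻¹
Both are kg·m²·s⁻²·A⁻¹, so they have the same dimensions and can be added.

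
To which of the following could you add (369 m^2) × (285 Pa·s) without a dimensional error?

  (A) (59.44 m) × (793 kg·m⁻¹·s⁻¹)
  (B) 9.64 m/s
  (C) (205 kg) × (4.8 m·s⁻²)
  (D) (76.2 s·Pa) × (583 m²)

(D)

Reference: [m²] · [kg·m⁻¹·s⁻¹] = kg·m·s⁻¹.
Each option:
  (A) [m] · [kg·m⁻¹·s⁻¹] = kg·s⁻¹
  (B) m·s⁻¹
  (C) [kg] · [m·s⁻²] = kg·m·s⁻²
  (D) [kg·m⁻¹·s⁻¹] · [m²] = kg·m·s⁻¹  ← same
Only (D) matches kg·m·s⁻¹.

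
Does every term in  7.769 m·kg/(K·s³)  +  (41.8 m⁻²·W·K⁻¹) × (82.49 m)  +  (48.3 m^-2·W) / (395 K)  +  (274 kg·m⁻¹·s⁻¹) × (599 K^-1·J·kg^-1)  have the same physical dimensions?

No

Expand each in SI base units:
  7.769 m·kg/(K·s³):  kg·m·s⁻³·K⁻¹
  (41.8 m⁻²·W·K⁻¹) × (82.49 m):  [kg·s⁻³·K⁻¹] · [m] = kg·m·s⁻³·K⁻¹
  (48.3 m^-2·W) / (395 K):  [kg·s⁻³] / [K] = kg·s⁻³·K⁻¹
  (274 kg·m⁻¹·s⁻¹) × (599 K^-1·J·kg^-1):  [kg·m⁻¹·s⁻¹] · [m²·s⁻²·K⁻¹] = kg·m·s⁻³·K⁻¹
The terms do not share a single dimension (kg·m·s⁻³·K⁻¹ vs kg·s⁻³·K⁻¹).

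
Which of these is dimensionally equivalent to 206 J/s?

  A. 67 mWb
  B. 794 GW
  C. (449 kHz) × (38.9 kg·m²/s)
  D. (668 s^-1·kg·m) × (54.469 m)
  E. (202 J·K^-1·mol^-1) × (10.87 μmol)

B.

Reference: J·s⁻¹ = N·m·s⁻¹ = kg·m²·s⁻³.
Each option:
  A. Wb = V·s = kg·m²·s⁻²·A⁻¹
  B. W = J·s⁻¹ = kg·m²·s⁻³  ← same
  C. [s⁻¹] · [kg·m²·s⁻¹] = kg·m²·s⁻²
  D. [kg·m·s⁻¹] · [m] = kg·m²·s⁻¹
  E. [kg·m²·s⁻²·K⁻¹·mol⁻¹] · [mol] = kg·m²·s⁻²·K⁻¹
Only B. matches kg·m²·s⁻³.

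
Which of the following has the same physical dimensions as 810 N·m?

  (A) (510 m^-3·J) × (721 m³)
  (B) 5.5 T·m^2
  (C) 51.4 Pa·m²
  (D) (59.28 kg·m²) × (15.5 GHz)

Reference: N·m = kg·m·s⁻²·m = kg·m²·s⁻².
Each option:
  (A) [kg·m⁻¹·s⁻²] · [m³] = kg·m²·s⁻²  ← same
  (B) T·m² = Wb·m⁻²·m² = kg·m²·s⁻²·A⁻¹
  (C) Pa·m² = N·m⁻²·m² = kg·m·s⁻²
  (D) [kg·m²] · [s⁻¹] = kg·m²·s⁻¹
Only (A) matches kg·m²·s⁻².

(A)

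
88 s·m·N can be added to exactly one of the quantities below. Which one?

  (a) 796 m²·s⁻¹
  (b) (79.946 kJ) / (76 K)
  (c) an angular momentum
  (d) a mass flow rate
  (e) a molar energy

Reference: N·m·s = kg·m·s⁻²·m·s = kg·m²·s⁻¹.
Each option:
  (a) m²·s⁻¹
  (b) [kg·m²·s⁻²] / [K] = kg·m²·s⁻²·K⁻¹
  (c) [angular momentum] = kg·m²·s⁻¹  ← same
  (d) [mass flow rate] = kg·s⁻¹
  (e) [molar energy] = kg·m²·s⁻²·mol⁻¹
Only (c) matches kg·m²·s⁻¹.

(c)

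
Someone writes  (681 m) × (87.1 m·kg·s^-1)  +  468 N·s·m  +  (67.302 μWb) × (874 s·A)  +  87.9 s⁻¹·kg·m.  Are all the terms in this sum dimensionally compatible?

No

Work out the base dimensions of each:
  (681 m) × (87.1 m·kg·s^-1):  [m] · [kg·m·s⁻¹] = kg·m²·s⁻¹
  468 N·s·m:  N·m·s = kg·m·s⁻²·m·s = kg·m²·s⁻¹
  (67.302 μWb) × (874 s·A):  [kg·m²·s⁻²·A⁻¹] · [s·A] = kg·m²·s⁻¹
  87.9 s⁻¹·kg·m:  kg·m·s⁻¹
The terms do not share a single dimension (kg·m²·s⁻¹ vs kg·m·s⁻¹).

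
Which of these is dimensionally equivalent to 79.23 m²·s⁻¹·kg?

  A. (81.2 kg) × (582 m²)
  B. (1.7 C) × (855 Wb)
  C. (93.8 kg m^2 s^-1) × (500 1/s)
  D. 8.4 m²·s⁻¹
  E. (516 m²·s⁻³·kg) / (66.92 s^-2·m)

Reference: kg·m²·s⁻¹.
Each option:
  A. [kg] · [m²] = kg·m²
  B. [s·A] · [kg·m²·s⁻²·A⁻¹] = kg·m²·s⁻¹  ← same
  C. [kg·m²·s⁻¹] · [s⁻¹] = kg·m²·s⁻²
  D. m²·s⁻¹
  E. [kg·m²·s⁻³] / [m·s⁻²] = kg·m·s⁻¹
Only B. matches kg·m²·s⁻¹.

B.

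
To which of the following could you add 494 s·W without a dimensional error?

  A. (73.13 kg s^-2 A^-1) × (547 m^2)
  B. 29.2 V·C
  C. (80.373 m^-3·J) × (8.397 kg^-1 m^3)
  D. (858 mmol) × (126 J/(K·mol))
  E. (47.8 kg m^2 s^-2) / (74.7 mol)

B.

Reference: W·s = J·s⁻¹·s = kg·m²·s⁻².
Each option:
  A. [kg·s⁻²·A⁻¹] · [m²] = kg·m²·s⁻²·A⁻¹
  B. C·V = s·A·J·C⁻¹ = kg·m²·s⁻²  ← same
  C. [kg·m⁻¹·s⁻²] · [kg⁻¹·m³] = m²·s⁻²
  D. [mol] · [kg·m²·s⁻²·K⁻¹·mol⁻¹] = kg·m²·s⁻²·K⁻¹
  E. [kg·m²·s⁻²] / [mol] = kg·m²·s⁻²·mol⁻¹
Only B. matches kg·m²·s⁻².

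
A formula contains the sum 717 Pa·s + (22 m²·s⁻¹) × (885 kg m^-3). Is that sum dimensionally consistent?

Expand each in SI base units:
  717 Pa·s:  Pa·s = N·m⁻²·s = kg·m⁻¹·s⁻¹
  (22 m²·s⁻¹) × (885 kg m^-3):  [m²·s⁻¹] · [kg·m⁻³] = kg·m⁻¹·s⁻¹
Both are kg·m⁻¹·s⁻¹, so they have the same dimensions and can be added.

Yes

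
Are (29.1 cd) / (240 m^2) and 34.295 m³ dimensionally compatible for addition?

Work out the base dimensions of each:
  (29.1 cd) / (240 m^2):  [cd] / [m²] = m⁻²·cd
  34.295 m³:  m³
m⁻²·cd ≠ m³, so they cannot be added.

No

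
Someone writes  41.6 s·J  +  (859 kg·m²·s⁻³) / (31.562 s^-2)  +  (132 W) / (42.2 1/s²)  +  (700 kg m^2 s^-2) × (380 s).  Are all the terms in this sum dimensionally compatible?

Work out the base dimensions of each:
  41.6 s·J:  J·s = N·m·s = kg·m²·s⁻¹
  (859 kg·m²·s⁻³) / (31.562 s^-2):  [kg·m²·s⁻³] / [s⁻²] = kg·m²·s⁻¹
  (132 W) / (42.2 1/s²):  [kg·m²·s⁻³] / [s⁻²] = kg·m²·s⁻¹
  (700 kg m^2 s^-2) × (380 s):  [kg·m²·s⁻²] · [s] = kg·m²·s⁻¹
Every term reduces to kg·m²·s⁻¹.

Yes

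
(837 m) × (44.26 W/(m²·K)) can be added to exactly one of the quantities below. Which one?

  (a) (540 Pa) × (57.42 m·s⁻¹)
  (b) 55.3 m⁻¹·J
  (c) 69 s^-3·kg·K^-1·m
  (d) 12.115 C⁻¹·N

Reference: [m] · [kg·s⁻³·K⁻¹] = kg·m·s⁻³·K⁻¹.
Each option:
  (a) [kg·m⁻¹·s⁻²] · [m·s⁻¹] = kg·s⁻³
  (b) J·m⁻¹ = N·m·m⁻¹ = kg·m·s⁻²
  (c) kg·m·s⁻³·K⁻¹  ← same
  (d) N·C⁻¹ = kg·m·s⁻²·(s·A)⁻¹ = kg·m·s⁻³·A⁻¹
Only (c) matches kg·m·s⁻³·K⁻¹.

(c)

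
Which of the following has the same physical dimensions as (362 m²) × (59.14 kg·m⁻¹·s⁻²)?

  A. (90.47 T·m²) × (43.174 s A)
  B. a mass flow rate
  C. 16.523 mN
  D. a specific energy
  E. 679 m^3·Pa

Reference: [m²] · [kg·m⁻¹·s⁻²] = kg·m·s⁻².
Each option:
  A. [kg·m²·s⁻²·A⁻¹] · [s·A] = kg·m²·s⁻¹
  B. [mass flow rate] = kg·s⁻¹
  C. N = kg·m·s⁻²  ← same
  D. [specific energy] = m²·s⁻²
  E. Pa·m³ = N·m⁻²·m³ = kg·m²·s⁻²
Only C. matches kg·m·s⁻².

C.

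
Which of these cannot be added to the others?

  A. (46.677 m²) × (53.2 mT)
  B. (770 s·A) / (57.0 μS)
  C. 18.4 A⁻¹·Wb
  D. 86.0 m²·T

C.

Work out the base dimensions of each:
  A. [m²] · [kg·s⁻²·A⁻¹] = kg·m²·s⁻²·A⁻¹
  B. [s·A] / [kg⁻¹·m⁻²·s³·A²] = kg·m²·s⁻²·A⁻¹
  C. Wb·A⁻¹ = V·s·A⁻¹ = kg·m²·s⁻²·A⁻²
  D. T·m² = Wb·m⁻²·m² = kg·m²·s⁻²·A⁻¹
All reduce to kg·m²·s⁻²·A⁻¹ except C., which is kg·m²·s⁻²·A⁻².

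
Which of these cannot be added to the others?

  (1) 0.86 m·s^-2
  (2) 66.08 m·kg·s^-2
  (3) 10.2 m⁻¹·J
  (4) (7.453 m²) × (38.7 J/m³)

In SI base units:
  (1) m·s⁻²
  (2) kg·m·s⁻²
  (3) J·m⁻¹ = N·m·m⁻¹ = kg·m·s⁻²
  (4) [m²] · [kg·m⁻¹·s⁻²] = kg·m·s⁻²
All reduce to kg·m·s⁻² except (1), which is m·s⁻².

(1)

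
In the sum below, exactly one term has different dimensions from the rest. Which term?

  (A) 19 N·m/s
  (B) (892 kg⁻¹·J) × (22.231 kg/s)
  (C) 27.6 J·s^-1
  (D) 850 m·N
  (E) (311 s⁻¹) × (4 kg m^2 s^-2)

(D)

Work out the base dimensions of each:
  (A) N·m·s⁻¹ = kg·m·s⁻²·m·s⁻¹ = kg·m²·s⁻³
  (B) [m²·s⁻²] · [kg·s⁻¹] = kg·m²·s⁻³
  (C) J·s⁻¹ = N·m·s⁻¹ = kg·m²·s⁻³
  (D) N·m = kg·m·s⁻²·m = kg·m²·s⁻²
  (E) [s⁻¹] · [kg·m²·s⁻²] = kg·m²·s⁻³
All reduce to kg·m²·s⁻³ except (D), which is kg·m²·s⁻².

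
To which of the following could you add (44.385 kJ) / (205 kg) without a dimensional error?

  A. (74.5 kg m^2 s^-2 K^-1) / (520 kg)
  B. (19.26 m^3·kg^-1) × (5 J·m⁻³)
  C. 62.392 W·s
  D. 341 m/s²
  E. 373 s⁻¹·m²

Reference: [kg·m²·s⁻²] / [kg] = m²·s⁻².
Each option:
  A. [kg·m²·s⁻²·K⁻¹] / [kg] = m²·s⁻²·K⁻¹
  B. [kg⁻¹·m³] · [kg·m⁻¹·s⁻²] = m²·s⁻²  ← same
  C. W·s = J·s⁻¹·s = kg·m²·s⁻²
  D. m·s⁻²
  E. m²·s⁻¹
Only B. matches m²·s⁻².

B.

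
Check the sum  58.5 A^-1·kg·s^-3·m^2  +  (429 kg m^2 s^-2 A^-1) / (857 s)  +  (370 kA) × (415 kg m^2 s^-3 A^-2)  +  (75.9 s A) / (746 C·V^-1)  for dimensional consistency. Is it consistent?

Yes

Dimensions:
  58.5 A^-1·kg·s^-3·m^2:  kg·m²·s⁻³·A⁻¹
  (429 kg m^2 s^-2 A^-1) / (857 s):  [kg·m²·s⁻²·A⁻¹] / [s] = kg·m²·s⁻³·A⁻¹
  (370 kA) × (415 kg m^2 s^-3 A^-2):  [A] · [kg·m²·s⁻³·A⁻²] = kg·m²·s⁻³·A⁻¹
  (75.9 s A) / (746 C·V^-1):  [s·A] / [kg⁻¹·m⁻²·s⁴·A²] = kg·m²·s⁻³·A⁻¹
Every term reduces to kg·m²·s⁻³·A⁻¹.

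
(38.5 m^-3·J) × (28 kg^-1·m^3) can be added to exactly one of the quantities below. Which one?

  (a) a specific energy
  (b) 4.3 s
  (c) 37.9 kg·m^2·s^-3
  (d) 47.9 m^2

Reference: [kg·m⁻¹·s⁻²] · [kg⁻¹·m³] = m²·s⁻².
Each option:
  (a) [specific energy] = m²·s⁻²  ← same
  (b) s
  (c) kg·m²·s⁻³
  (d) m²
Only (a) matches m²·s⁻².

(a)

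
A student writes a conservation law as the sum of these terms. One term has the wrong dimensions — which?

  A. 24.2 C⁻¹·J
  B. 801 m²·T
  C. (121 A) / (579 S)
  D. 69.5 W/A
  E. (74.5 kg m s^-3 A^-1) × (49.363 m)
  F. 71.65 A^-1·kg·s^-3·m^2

Expand each in SI base units:
  A. J·C⁻¹ = N·m·(s·A)⁻¹ = kg·m²·s⁻³·A⁻¹
  B. T·m² = Wb·m⁻²·m² = kg·m²·s⁻²·A⁻¹
  C. [A] / [kg⁻¹·m⁻²·s³·A²] = kg·m²·s⁻³·A⁻¹
  D. W·A⁻¹ = J·s⁻¹·A⁻¹ = kg·m²·s⁻³·A⁻¹
  E. [kg·m·s⁻³·A⁻¹] · [m] = kg·m²·s⁻³·A⁻¹
  F. kg·m²·s⁻³·A⁻¹
All reduce to kg·m²·s⁻³·A⁻¹ except B., which is kg·m²·s⁻²·A⁻¹.

B.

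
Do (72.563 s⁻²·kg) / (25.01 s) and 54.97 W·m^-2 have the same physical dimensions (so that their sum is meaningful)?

Reduce each to base SI dimensions:
  (72.563 s⁻²·kg) / (25.01 s):  [kg·s⁻²] / [s] = kg·s⁻³
  54.97 W·m^-2:  W·m⁻² = J·s⁻¹·m⁻² = kg·s⁻³
Both are kg·s⁻³, so they have the same dimensions and can be added.

Yes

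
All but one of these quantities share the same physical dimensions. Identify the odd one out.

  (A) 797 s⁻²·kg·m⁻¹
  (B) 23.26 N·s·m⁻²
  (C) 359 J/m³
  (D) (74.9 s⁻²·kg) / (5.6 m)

In SI base units:
  (A) kg·m⁻¹·s⁻²
  (B) N·s·m⁻² = kg·m·s⁻²·s·m⁻² = kg·m⁻¹·s⁻¹
  (C) J·m⁻³ = N·m·m⁻³ = kg·m⁻¹·s⁻²
  (D) [kg·s⁻²] / [m] = kg·m⁻¹·s⁻²
All reduce to kg·m⁻¹·s⁻² except (B), which is kg·m⁻¹·s⁻¹.

(B)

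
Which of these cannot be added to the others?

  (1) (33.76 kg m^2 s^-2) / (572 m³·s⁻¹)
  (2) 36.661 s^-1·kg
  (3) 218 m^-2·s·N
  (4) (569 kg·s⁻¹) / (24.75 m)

Dimensions:
  (1) [kg·m²·s⁻²] / [m³·s⁻¹] = kg·m⁻¹·s⁻¹
  (2) kg·s⁻¹
  (3) N·s·m⁻² = kg·m·s⁻²·s·m⁻² = kg·m⁻¹·s⁻¹
  (4) [kg·s⁻¹] / [m] = kg·m⁻¹·s⁻¹
All reduce to kg·m⁻¹·s⁻¹ except (2), which is kg·s⁻¹.

(2)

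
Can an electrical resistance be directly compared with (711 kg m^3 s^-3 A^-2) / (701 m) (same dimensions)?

Yes

Dimensions:
  an electrical resistance:  [electrical resistance] = kg·m²·s⁻³·A⁻²
  (711 kg m^3 s^-3 A^-2) / (701 m):  [kg·m³·s⁻³·A⁻²] / [m] = kg·m²·s⁻³·A⁻²
Both are kg·m²·s⁻³·A⁻², so they have the same dimensions and can be added.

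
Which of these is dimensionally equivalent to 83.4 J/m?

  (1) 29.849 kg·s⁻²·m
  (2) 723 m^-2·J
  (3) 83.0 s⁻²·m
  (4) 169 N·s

Reference: J·m⁻¹ = N·m·m⁻¹ = kg·m·s⁻².
Each option:
  (1) kg·m·s⁻²  ← same
  (2) J·m⁻² = N·m·m⁻² = kg·s⁻²
  (3) m·s⁻²
  (4) N·s = kg·m·s⁻²·s = kg·m·s⁻¹
Only (1) matches kg·m·s⁻².

(1)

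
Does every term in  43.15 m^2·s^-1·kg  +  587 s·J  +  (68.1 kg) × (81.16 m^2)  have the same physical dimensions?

Reduce each to base SI dimensions:
  43.15 m^2·s^-1·kg:  kg·m²·s⁻¹
  587 s·J:  J·s = N·m·s = kg·m²·s⁻¹
  (68.1 kg) × (81.16 m^2):  [kg] · [m²] = kg·m²
The terms do not share a single dimension (kg·m² vs kg·m²·s⁻¹).

No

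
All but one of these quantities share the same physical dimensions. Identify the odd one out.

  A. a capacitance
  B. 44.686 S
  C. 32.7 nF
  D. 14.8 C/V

B.

In SI base units:
  A. [capacitance] = kg⁻¹·m⁻²·s⁴·A²
  B. S = Ω⁻¹ = kg⁻¹·m⁻²·s³·A²
  C. F = C·V⁻¹ = kg⁻¹·m⁻²·s⁴·A²
  D. C·V⁻¹ = s·A·(J·C⁻¹)⁻¹ = kg⁻¹·m⁻²·s⁴·A²
All reduce to kg⁻¹·m⁻²·s⁴·A² except B., which is kg⁻¹·m⁻²·s³·A².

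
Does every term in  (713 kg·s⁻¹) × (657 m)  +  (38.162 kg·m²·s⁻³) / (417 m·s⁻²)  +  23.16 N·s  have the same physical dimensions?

Yes

In SI base units:
  (713 kg·s⁻¹) × (657 m):  [kg·s⁻¹] · [m] = kg·m·s⁻¹
  (38.162 kg·m²·s⁻³) / (417 m·s⁻²):  [kg·m²·s⁻³] / [m·s⁻²] = kg·m·s⁻¹
  23.16 N·s:  N·s = kg·m·s⁻²·s = kg·m·s⁻¹
Every term reduces to kg·m·s⁻¹.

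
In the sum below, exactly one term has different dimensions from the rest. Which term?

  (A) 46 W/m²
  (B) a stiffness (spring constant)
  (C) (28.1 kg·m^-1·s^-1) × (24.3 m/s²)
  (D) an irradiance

Reduce each to base SI dimensions:
  (A) W·m⁻² = J·s⁻¹·m⁻² = kg·s⁻³
  (B) [stiffness (spring constant)] = kg·s⁻²
  (C) [kg·m⁻¹·s⁻¹] · [m·s⁻²] = kg·s⁻³
  (D) [irradiance] = kg·s⁻³
All reduce to kg·s⁻³ except (B), which is kg·s⁻².

(B)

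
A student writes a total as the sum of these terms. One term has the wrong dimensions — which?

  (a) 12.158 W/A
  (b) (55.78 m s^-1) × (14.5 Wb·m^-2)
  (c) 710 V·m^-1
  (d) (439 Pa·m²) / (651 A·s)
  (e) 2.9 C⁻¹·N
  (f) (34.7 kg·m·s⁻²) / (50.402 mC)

(a)

Expand each in SI base units:
  (a) W·A⁻¹ = J·s⁻¹·A⁻¹ = kg·m²·s⁻³·A⁻¹
  (b) [m·s⁻¹] · [kg·s⁻²·A⁻¹] = kg·m·s⁻³·A⁻¹
  (c) V·m⁻¹ = J·C⁻¹·m⁻¹ = kg·m·s⁻³·A⁻¹
  (d) [kg·m·s⁻²] / [s·A] = kg·m·s⁻³·A⁻¹
  (e) N·C⁻¹ = kg·m·s⁻²·(s·A)⁻¹ = kg·m·s⁻³·A⁻¹
  (f) [kg·m·s⁻²] / [s·A] = kg·m·s⁻³·A⁻¹
All reduce to kg·m·s⁻³·A⁻¹ except (a), which is kg·m²·s⁻³·A⁻¹.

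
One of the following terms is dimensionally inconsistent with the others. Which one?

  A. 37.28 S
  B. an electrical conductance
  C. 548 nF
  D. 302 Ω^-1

C.

Expand each in SI base units:
  A. S = Ω⁻¹ = kg⁻¹·m⁻²·s³·A²
  B. [electrical conductance] = kg⁻¹·m⁻²·s³·A²
  C. F = C·V⁻¹ = kg⁻¹·m⁻²·s⁴·A²
  D. Ω⁻¹ = (V·A⁻¹)⁻¹ = kg⁻¹·m⁻²·s³·A²
All reduce to kg⁻¹·m⁻²·s³·A² except C., which is kg⁻¹·m⁻²·s⁴·A².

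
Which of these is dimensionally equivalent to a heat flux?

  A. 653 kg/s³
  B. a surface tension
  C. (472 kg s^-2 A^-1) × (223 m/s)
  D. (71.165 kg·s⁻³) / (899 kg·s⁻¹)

Reference: [heat flux] = kg·s⁻³.
Each option:
  A. kg·s⁻³  ← same
  B. [surface tension] = kg·s⁻²
  C. [kg·s⁻²·A⁻¹] · [m·s⁻¹] = kg·m·s⁻³·A⁻¹
  D. [kg·s⁻³] / [kg·s⁻¹] = s⁻²
Only A. matches kg·s⁻³.

A.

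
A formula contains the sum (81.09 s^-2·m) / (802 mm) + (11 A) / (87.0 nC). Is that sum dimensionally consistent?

No

Dimensions:
  (81.09 s^-2·m) / (802 mm):  [m·s⁻²] / [m] = s⁻²
  (11 A) / (87.0 nC):  [A] / [s·A] = s⁻¹
s⁻² ≠ s⁻¹, so they cannot be added.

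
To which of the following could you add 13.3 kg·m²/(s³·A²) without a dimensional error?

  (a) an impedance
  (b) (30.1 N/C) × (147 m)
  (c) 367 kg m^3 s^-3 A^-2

Reference: kg·m²·s⁻³·A⁻².
Each option:
  (a) [impedance] = kg·m²·s⁻³·A⁻²  ← same
  (b) [kg·m·s⁻³·A⁻¹] · [m] = kg·m²·s⁻³·A⁻¹
  (c) kg·m³·s⁻³·A⁻²
Only (a) matches kg·m²·s⁻³·A⁻².

(a)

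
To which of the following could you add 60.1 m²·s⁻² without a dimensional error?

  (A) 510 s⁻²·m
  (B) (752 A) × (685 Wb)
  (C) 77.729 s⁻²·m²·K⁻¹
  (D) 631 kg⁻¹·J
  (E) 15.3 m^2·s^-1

Reference: m²·s⁻².
Each option:
  (A) m·s⁻²
  (B) [A] · [kg·m²·s⁻²·A⁻¹] = kg·m²·s⁻²
  (C) m²·s⁻²·K⁻¹
  (D) J·kg⁻¹ = N·m·kg⁻¹ = m²·s⁻²  ← same
  (E) m²·s⁻¹
Only (D) matches m²·s⁻².

(D)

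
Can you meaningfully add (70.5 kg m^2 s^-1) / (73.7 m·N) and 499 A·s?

No

Dimensions:
  (70.5 kg m^2 s^-1) / (73.7 m·N):  [kg·m²·s⁻¹] / [kg·m²·s⁻²] = s
  499 A·s:  A·s = s·A
s ≠ s·A, so they cannot be added.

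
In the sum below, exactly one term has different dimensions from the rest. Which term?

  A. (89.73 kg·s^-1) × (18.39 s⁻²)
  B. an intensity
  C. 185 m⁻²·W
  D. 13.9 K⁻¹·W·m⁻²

D.

In SI base units:
  A. [kg·s⁻¹] · [s⁻²] = kg·s⁻³
  B. [intensity] = kg·s⁻³
  C. W·m⁻² = J·s⁻¹·m⁻² = kg·s⁻³
  D. W·m⁻²·K⁻¹ = J·s⁻¹·m⁻²·K⁻¹ = kg·s⁻³·K⁻¹
All reduce to kg·s⁻³ except D., which is kg·s⁻³·K⁻¹.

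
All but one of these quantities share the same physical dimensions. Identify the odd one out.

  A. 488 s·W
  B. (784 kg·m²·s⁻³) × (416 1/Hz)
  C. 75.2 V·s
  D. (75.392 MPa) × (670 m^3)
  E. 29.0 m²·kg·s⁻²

C.

Dimensions:
  A. W·s = J·s⁻¹·s = kg·m²·s⁻²
  B. [kg·m²·s⁻³] · [s] = kg·m²·s⁻²
  C. V·s = J·C⁻¹·s = kg·m²·s⁻²·A⁻¹
  D. [kg·m⁻¹·s⁻²] · [m³] = kg·m²·s⁻²
  E. kg·m²·s⁻²
All reduce to kg·m²·s⁻² except C., which is kg·m²·s⁻²·A⁻¹.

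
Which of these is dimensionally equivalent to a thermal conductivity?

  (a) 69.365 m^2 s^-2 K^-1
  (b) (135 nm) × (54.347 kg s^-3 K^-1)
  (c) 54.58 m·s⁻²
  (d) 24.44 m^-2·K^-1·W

Reference: [thermal conductivity] = kg·m·s⁻³·K⁻¹.
Each option:
  (a) m²·s⁻²·K⁻¹
  (b) [m] · [kg·s⁻³·K⁻¹] = kg·m·s⁻³·K⁻¹  ← same
  (c) m·s⁻²
  (d) W·m⁻²·K⁻¹ = J·s⁻¹·m⁻²·K⁻¹ = kg·s⁻³·K⁻¹
Only (b) matches kg·m·s⁻³·K⁻¹.

(b)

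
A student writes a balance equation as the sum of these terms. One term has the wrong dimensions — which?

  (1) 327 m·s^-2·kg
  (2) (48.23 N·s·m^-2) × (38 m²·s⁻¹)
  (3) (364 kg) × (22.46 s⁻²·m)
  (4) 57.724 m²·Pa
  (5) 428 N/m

(5)

Work out the base dimensions of each:
  (1) kg·m·s⁻²
  (2) [kg·m⁻¹·s⁻¹] · [m²·s⁻¹] = kg·m·s⁻²
  (3) [kg] · [m·s⁻²] = kg·m·s⁻²
  (4) Pa·m² = N·m⁻²·m² = kg·m·s⁻²
  (5) N·m⁻¹ = kg·m·s⁻²·m⁻¹ = kg·s⁻²
All reduce to kg·m·s⁻² except (5), which is kg·s⁻².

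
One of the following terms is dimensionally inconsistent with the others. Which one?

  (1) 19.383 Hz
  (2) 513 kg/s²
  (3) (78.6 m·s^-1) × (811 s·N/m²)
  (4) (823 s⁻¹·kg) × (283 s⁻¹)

Reduce each to base SI dimensions:
  (1) Hz = s⁻¹
  (2) kg·s⁻²
  (3) [m·s⁻¹] · [kg·m⁻¹·s⁻¹] = kg·s⁻²
  (4) [kg·s⁻¹] · [s⁻¹] = kg·s⁻²
All reduce to kg·s⁻² except (1), which is s⁻¹.

(1)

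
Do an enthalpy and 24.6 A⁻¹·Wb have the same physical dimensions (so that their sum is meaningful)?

No

Work out the base dimensions of each:
  an enthalpy:  [enthalpy] = kg·m²·s⁻²
  24.6 A⁻¹·Wb:  Wb·A⁻¹ = V·s·A⁻¹ = kg·m²·s⁻²·A⁻²
kg·m²·s⁻² ≠ kg·m²·s⁻²·A⁻², so they cannot be added.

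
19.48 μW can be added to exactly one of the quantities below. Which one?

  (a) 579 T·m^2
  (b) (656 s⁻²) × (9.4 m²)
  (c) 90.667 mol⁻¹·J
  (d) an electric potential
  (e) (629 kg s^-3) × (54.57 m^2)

Reference: W = J·s⁻¹ = kg·m²·s⁻³.
Each option:
  (a) T·m² = Wb·m⁻²·m² = kg·m²·s⁻²·A⁻¹
  (b) [s⁻²] · [m²] = m²·s⁻²
  (c) J·mol⁻¹ = N·m·mol⁻¹ = kg·m²·s⁻²·mol⁻¹
  (d) [electric potential] = kg·m²·s⁻³·A⁻¹
  (e) [kg·s⁻³] · [m²] = kg·m²·s⁻³  ← same
Only (e) matches kg·m²·s⁻³.

(e)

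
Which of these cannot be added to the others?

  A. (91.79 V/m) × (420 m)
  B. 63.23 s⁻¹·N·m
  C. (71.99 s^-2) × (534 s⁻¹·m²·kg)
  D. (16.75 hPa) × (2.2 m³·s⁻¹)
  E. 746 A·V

A.

Reduce each to base SI dimensions:
  A. [kg·m·s⁻³·A⁻¹] · [m] = kg·m²·s⁻³·A⁻¹
  B. N·m·s⁻¹ = kg·m·s⁻²·m·s⁻¹ = kg·m²·s⁻³
  C. [s⁻²] · [kg·m²·s⁻¹] = kg·m²·s⁻³
  D. [kg·m⁻¹·s⁻²] · [m³·s⁻¹] = kg·m²·s⁻³
  E. V·A = J·C⁻¹·A = kg·m²·s⁻³
All reduce to kg·m²·s⁻³ except A., which is kg·m²·s⁻³·A⁻¹.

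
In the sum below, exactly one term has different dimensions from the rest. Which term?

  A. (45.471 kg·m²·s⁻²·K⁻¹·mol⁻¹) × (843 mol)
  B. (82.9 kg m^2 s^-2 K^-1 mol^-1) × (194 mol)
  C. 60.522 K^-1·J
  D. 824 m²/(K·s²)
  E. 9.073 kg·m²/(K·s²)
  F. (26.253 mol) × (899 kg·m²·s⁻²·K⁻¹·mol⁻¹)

D.

Reduce each to base SI dimensions:
  A. [kg·m²·s⁻²·K⁻¹·mol⁻¹] · [mol] = kg·m²·s⁻²·K⁻¹
  B. [kg·m²·s⁻²·K⁻¹·mol⁻¹] · [mol] = kg·m²·s⁻²·K⁻¹
  C. J·K⁻¹ = N·m·K⁻¹ = kg·m²·s⁻²·K⁻¹
  D. m²·s⁻²·K⁻¹
  E. kg·m²·s⁻²·K⁻¹
  F. [mol] · [kg·m²·s⁻²·K⁻¹·mol⁻¹] = kg·m²·s⁻²·K⁻¹
All reduce to kg·m²·s⁻²·K⁻¹ except D., which is m²·s⁻²·K⁻¹.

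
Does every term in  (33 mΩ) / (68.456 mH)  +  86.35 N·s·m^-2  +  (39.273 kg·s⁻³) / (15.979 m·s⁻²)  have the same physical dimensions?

No

Dimensions:
  (33 mΩ) / (68.456 mH):  [kg·m²·s⁻³·A⁻²] / [kg·m²·s⁻²·A⁻²] = s⁻¹
  86.35 N·s·m^-2:  N·s·m⁻² = kg·m·s⁻²·s·m⁻² = kg·m⁻¹·s⁻¹
  (39.273 kg·s⁻³) / (15.979 m·s⁻²):  [kg·s⁻³] / [m·s⁻²] = kg·m⁻¹·s⁻¹
The terms do not share a single dimension (kg·m⁻¹·s⁻¹ vs s⁻¹).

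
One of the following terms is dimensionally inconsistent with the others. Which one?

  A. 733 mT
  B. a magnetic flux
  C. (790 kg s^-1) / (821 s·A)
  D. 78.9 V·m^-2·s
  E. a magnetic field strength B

B.

Reduce each to base SI dimensions:
  A. T = Wb·m⁻² = kg·s⁻²·A⁻¹
  B. [magnetic flux] = kg·m²·s⁻²·A⁻¹
  C. [kg·s⁻¹] / [s·A] = kg·s⁻²·A⁻¹
  D. V·s·m⁻² = J·C⁻¹·s·m⁻² = kg·s⁻²·A⁻¹
  E. [magnetic field strength B] = kg·s⁻²·A⁻¹
All reduce to kg·s⁻²·A⁻¹ except B., which is kg·m²·s⁻²·A⁻¹.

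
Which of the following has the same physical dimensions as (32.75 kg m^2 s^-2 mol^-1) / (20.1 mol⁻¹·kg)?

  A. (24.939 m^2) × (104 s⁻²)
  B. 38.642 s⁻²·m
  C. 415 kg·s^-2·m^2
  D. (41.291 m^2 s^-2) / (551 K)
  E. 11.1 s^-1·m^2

Reference: [kg·m²·s⁻²·mol⁻¹] / [kg·mol⁻¹] = m²·s⁻².
Each option:
  A. [m²] · [s⁻²] = m²·s⁻²  ← same
  B. m·s⁻²
  C. kg·m²·s⁻²
  D. [m²·s⁻²] / [K] = m²·s⁻²·K⁻¹
  E. m²·s⁻¹
Only A. matches m²·s⁻².

A.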